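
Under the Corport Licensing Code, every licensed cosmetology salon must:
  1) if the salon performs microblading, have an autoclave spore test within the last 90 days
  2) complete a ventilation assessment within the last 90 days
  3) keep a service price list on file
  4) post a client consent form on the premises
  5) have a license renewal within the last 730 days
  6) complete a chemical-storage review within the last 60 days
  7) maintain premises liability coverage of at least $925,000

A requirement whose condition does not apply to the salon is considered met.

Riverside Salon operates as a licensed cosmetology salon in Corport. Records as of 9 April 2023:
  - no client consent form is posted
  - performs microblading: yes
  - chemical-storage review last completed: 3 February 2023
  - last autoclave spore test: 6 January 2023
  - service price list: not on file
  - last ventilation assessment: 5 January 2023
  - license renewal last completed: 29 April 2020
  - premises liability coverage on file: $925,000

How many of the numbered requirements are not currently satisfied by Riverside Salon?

1. condition 'performs microblading' holds; autoclave spore test 93 days ago vs limit 90 → not met
2. ventilation assessment 94 days ago vs limit 90 → not met
3. service price list absent → not met
4. client consent form absent → not met
5. license renewal 1075 days ago vs limit 730 → not met
6. chemical-storage review 65 days ago vs limit 60 → not met
7. premises liability coverage $925,000 ≥ $925,000 → met
Not met: 6 of 7

6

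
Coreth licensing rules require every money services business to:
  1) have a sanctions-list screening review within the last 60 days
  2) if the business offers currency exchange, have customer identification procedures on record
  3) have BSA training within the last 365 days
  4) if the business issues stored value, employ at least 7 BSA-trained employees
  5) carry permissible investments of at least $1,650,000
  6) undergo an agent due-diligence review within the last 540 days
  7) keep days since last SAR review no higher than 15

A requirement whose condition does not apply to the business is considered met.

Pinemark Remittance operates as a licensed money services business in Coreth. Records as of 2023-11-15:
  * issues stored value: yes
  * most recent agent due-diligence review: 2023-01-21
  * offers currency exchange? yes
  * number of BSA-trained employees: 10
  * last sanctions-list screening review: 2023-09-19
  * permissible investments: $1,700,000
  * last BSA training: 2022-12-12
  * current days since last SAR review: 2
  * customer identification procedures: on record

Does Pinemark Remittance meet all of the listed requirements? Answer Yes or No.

Yes

1. sanctions-list screening review 57 days ago vs limit 60 → met
2. condition 'offers currency exchange' holds; customer identification procedures present → met
3. BSA training 338 days ago vs limit 365 → met
4. condition 'issues stored value' holds; BSA-trained employees 10 ≥ 7 → met
5. permissible investments $1,700,000 ≥ $1,650,000 → met
6. agent due-diligence review 298 days ago vs limit 540 → met
7. days since last SAR review 2 ≤ 15 → met
All met.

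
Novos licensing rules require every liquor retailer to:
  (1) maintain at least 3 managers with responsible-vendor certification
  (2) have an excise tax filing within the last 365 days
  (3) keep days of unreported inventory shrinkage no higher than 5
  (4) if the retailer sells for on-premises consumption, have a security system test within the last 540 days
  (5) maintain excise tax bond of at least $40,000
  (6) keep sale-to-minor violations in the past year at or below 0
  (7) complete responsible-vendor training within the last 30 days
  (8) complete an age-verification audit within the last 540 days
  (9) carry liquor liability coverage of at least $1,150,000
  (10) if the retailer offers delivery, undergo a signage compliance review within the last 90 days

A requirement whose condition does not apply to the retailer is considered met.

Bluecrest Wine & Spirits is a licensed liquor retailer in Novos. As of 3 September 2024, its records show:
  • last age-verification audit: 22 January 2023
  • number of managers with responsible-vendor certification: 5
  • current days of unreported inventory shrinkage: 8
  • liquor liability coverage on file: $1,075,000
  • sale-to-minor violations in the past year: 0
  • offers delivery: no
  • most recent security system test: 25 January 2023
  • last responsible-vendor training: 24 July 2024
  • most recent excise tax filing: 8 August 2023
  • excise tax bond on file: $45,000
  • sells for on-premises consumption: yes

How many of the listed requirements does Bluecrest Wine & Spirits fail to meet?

1. managers with responsible-vendor certification 5 ≥ 3 → met
2. excise tax filing 392 days ago vs limit 365 → not met
3. days of unreported inventory shrinkage 8 > 5 → not met
4. condition 'sells for on-premises consumption' holds; security system test 587 days ago vs limit 540 → not met
5. excise tax bond $45,000 ≥ $40,000 → met
6. sale-to-minor violations in the past year 0 ≤ 0 → met
7. responsible-vendor training 41 days ago vs limit 30 → not met
8. age-verification audit 590 days ago vs limit 540 → not met
9. liquor liability coverage $1,075,000 < $1,150,000 → not met
10. condition 'offers delivery' does not hold → requirement n/a → met
Not met: 6 of 10

6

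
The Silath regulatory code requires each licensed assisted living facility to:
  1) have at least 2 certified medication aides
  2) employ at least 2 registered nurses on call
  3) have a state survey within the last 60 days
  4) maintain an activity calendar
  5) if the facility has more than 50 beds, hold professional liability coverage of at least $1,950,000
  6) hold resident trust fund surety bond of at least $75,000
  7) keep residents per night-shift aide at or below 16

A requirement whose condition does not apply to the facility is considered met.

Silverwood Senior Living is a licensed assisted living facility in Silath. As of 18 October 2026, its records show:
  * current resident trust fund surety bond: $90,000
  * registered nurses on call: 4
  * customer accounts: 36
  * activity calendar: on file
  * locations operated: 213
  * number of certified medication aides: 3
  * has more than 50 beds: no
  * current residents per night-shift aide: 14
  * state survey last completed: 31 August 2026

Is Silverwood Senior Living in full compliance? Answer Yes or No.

1. certified medication aides 3 ≥ 2 → met
2. registered nurses on call 4 ≥ 2 → met
3. state survey 48 days ago vs limit 60 → met
4. activity calendar present → met
5. condition 'has more than 50 beds' does not hold → requirement n/a → met
6. resident trust fund surety bond $90,000 ≥ $75,000 → met
7. residents per night-shift aide 14 ≤ 16 → met
All met.

Yes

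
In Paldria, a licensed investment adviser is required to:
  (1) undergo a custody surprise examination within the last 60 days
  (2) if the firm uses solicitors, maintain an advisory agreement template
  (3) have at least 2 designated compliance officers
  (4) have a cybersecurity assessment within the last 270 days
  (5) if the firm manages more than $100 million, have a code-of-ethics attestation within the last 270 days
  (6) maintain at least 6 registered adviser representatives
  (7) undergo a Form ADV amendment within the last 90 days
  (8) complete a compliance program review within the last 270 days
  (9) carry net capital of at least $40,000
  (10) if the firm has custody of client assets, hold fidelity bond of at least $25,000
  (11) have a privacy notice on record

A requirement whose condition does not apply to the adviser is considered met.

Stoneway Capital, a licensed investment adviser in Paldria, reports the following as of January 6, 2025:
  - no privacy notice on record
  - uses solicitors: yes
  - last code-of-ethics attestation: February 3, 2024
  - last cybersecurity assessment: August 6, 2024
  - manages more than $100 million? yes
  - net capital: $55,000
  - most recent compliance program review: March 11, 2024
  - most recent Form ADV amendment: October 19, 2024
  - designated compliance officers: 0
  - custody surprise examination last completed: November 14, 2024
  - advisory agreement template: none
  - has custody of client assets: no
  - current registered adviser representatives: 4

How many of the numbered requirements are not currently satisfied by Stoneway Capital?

1. custody surprise examination 53 days ago vs limit 60 → met
2. condition 'uses solicitors' holds; advisory agreement template absent → not met
3. designated compliance officers 0 < 2 → not met
4. cybersecurity assessment 153 days ago vs limit 270 → met
5. condition 'manages more than $100 million' holds; code-of-ethics attestation 338 days ago vs limit 270 → not met
6. registered adviser representatives 4 < 6 → not met
7. Form ADV amendment 79 days ago vs limit 90 → met
8. compliance program review 301 days ago vs limit 270 → not met
9. net capital $55,000 ≥ $40,000 → met
10. condition 'has custody of client assets' does not hold → requirement n/a → met
11. privacy notice absent → not met
Not met: 6 of 11

6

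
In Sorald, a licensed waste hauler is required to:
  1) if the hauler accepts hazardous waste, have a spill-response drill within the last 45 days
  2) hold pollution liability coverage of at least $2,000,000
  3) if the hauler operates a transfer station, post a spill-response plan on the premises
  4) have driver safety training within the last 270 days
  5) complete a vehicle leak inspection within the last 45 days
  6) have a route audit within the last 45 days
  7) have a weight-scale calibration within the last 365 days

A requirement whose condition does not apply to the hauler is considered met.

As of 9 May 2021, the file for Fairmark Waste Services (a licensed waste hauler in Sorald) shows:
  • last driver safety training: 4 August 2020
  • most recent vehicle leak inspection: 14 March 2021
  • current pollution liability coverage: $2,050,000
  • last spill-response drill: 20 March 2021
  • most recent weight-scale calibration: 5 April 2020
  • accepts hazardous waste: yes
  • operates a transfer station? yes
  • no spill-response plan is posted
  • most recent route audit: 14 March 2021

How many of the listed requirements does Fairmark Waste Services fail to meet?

1. condition 'accepts hazardous waste' holds; spill-response drill 50 days ago vs limit 45 → not met
2. pollution liability coverage $2,050,000 ≥ $2,000,000 → met
3. condition 'operates a transfer station' holds; spill-response plan absent → not met
4. driver safety training 278 days ago vs limit 270 → not met
5. vehicle leak inspection 56 days ago vs limit 45 → not met
6. route audit 56 days ago vs limit 45 → not met
7. weight-scale calibration 399 days ago vs limit 365 → not met
Not met: 6 of 7

6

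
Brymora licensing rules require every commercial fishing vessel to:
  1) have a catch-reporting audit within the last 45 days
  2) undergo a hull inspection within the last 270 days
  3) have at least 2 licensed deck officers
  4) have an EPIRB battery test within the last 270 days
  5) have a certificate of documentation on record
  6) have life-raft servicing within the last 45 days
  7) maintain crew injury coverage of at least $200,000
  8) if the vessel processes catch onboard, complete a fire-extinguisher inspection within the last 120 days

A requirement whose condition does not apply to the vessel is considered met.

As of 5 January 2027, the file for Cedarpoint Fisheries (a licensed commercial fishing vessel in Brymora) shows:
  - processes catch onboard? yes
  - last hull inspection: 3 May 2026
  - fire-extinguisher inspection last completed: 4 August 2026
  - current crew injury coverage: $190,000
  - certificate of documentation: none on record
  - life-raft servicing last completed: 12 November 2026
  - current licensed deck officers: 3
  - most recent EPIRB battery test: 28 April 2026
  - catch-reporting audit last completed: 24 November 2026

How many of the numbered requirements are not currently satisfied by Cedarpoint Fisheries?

1. catch-reporting audit 42 days ago vs limit 45 → met
2. hull inspection 247 days ago vs limit 270 → met
3. licensed deck officers 3 ≥ 2 → met
4. EPIRB battery test 252 days ago vs limit 270 → met
5. certificate of documentation absent → not met
6. life-raft servicing 54 days ago vs limit 45 → not met
7. crew injury coverage $190,000 < $200,000 → not met
8. condition 'processes catch onboard' holds; fire-extinguisher inspection 154 days ago vs limit 120 → not met
Not met: 4 of 8

4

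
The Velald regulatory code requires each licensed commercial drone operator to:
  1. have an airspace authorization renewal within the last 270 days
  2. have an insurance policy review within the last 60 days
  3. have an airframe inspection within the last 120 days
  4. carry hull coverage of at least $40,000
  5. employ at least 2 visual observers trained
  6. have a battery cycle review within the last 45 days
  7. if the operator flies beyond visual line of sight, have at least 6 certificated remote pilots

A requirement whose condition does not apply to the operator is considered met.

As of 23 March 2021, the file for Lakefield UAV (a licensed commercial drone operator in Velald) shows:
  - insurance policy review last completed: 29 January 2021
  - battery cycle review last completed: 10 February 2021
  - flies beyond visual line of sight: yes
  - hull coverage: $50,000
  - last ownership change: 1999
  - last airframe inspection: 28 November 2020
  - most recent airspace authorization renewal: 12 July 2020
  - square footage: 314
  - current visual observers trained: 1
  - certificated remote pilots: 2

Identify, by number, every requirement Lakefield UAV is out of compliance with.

5, 7

1. airspace authorization renewal 254 days ago vs limit 270 → met
2. insurance policy review 53 days ago vs limit 60 → met
3. airframe inspection 115 days ago vs limit 120 → met
4. hull coverage $50,000 ≥ $40,000 → met
5. visual observers trained 1 < 2 → not met
6. battery cycle review 41 days ago vs limit 45 → met
7. condition 'flies beyond visual line of sight' holds; certificated remote pilots 2 < 6 → not met
Not met: 5, 7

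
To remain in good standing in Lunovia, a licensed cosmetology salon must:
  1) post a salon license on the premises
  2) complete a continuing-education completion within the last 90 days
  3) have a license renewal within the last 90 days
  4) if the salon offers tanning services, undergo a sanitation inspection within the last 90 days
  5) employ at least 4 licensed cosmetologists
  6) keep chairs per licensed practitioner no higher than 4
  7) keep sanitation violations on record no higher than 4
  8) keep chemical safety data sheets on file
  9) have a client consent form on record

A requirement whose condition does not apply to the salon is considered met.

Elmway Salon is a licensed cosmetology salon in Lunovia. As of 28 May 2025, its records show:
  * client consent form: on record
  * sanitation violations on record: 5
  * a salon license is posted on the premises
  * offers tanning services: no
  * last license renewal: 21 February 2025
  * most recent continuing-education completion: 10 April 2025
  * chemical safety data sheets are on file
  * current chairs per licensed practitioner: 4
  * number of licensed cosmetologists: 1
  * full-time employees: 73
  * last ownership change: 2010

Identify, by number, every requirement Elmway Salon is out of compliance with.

3, 5, 7

1. salon license present → met
2. continuing-education completion 48 days ago vs limit 90 → met
3. license renewal 96 days ago vs limit 90 → not met
4. condition 'offers tanning services' does not hold → requirement n/a → met
5. licensed cosmetologists 1 < 4 → not met
6. chairs per licensed practitioner 4 ≤ 4 → met
7. sanitation violations on record 5 > 4 → not met
8. chemical safety data sheets present → met
9. client consent form present → met
Not met: 3, 5, 7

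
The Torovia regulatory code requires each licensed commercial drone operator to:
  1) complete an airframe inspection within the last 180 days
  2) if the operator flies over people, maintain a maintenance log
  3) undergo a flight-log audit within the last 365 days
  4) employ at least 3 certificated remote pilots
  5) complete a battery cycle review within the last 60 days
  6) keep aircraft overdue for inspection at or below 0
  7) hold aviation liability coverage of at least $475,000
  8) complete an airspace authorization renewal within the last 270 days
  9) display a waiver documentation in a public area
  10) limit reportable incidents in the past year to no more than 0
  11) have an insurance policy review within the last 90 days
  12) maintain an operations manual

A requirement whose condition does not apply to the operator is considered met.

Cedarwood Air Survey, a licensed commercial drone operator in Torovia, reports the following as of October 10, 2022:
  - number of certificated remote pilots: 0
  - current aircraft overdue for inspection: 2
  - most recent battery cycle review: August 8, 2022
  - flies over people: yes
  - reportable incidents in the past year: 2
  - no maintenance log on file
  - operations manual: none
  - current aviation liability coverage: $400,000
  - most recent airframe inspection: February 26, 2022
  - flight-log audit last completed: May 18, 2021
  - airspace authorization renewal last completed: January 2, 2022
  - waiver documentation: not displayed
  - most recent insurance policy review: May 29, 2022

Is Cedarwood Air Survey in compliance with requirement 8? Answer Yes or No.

No

8. airspace authorization renewal 281 days ago vs limit 270 → not met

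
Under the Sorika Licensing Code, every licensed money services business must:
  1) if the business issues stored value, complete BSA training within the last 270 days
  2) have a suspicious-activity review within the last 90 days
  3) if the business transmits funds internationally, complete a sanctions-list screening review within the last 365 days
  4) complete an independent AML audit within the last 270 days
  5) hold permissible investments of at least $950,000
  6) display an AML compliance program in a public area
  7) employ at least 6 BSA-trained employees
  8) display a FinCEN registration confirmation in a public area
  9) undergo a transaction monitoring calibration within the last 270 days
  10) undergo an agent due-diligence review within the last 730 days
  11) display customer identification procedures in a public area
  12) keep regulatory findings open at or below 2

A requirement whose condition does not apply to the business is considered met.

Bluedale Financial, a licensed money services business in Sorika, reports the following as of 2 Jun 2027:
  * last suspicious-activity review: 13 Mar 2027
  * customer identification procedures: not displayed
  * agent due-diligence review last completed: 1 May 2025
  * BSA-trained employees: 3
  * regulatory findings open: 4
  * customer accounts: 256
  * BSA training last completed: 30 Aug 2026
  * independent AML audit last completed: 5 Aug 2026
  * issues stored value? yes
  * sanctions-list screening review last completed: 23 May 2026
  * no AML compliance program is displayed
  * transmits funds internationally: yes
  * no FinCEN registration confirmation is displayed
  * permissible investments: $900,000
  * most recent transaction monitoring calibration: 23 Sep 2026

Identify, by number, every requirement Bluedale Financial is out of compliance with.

1. condition 'issues stored value' holds; BSA training 276 days ago vs limit 270 → not met
2. suspicious-activity review 81 days ago vs limit 90 → met
3. condition 'transmits funds internationally' holds; sanctions-list screening review 375 days ago vs limit 365 → not met
4. independent AML audit 301 days ago vs limit 270 → not met
5. permissible investments $900,000 < $950,000 → not met
6. AML compliance program absent → not met
7. BSA-trained employees 3 < 6 → not met
8. FinCEN registration confirmation absent → not met
9. transaction monitoring calibration 252 days ago vs limit 270 → met
10. agent due-diligence review 762 days ago vs limit 730 → not met
11. customer identification procedures absent → not met
12. regulatory findings open 4 > 2 → not met
Not met: 1, 3, 4, 5, 6, 7, 8, 10, 11, 12

1, 3, 4, 5, 6, 7, 8, 10, 11, 12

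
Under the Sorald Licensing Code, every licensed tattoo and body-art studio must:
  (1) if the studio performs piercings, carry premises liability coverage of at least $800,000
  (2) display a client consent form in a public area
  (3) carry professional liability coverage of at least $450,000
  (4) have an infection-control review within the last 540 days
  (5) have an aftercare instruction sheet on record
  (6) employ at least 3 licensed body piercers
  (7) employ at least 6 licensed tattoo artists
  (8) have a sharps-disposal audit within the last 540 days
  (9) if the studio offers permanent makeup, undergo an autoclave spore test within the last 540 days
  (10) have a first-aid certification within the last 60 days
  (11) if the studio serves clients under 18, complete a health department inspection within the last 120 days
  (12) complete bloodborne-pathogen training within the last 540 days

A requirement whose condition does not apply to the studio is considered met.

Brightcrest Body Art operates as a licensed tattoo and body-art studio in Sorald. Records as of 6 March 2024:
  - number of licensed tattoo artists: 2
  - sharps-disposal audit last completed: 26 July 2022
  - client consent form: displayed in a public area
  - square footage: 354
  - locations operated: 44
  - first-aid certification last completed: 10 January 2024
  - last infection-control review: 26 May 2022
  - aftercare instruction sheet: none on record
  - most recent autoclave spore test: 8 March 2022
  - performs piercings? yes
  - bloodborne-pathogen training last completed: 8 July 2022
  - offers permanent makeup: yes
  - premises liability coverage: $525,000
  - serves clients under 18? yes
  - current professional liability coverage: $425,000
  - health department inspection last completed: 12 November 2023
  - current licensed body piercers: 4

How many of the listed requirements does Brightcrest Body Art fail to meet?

8

1. condition 'performs piercings' holds; premises liability coverage $525,000 < $800,000 → not met
2. client consent form present → met
3. professional liability coverage $425,000 < $450,000 → not met
4. infection-control review 650 days ago vs limit 540 → not met
5. aftercare instruction sheet absent → not met
6. licensed body piercers 4 ≥ 3 → met
7. licensed tattoo artists 2 < 6 → not met
8. sharps-disposal audit 589 days ago vs limit 540 → not met
9. condition 'offers permanent makeup' holds; autoclave spore test 729 days ago vs limit 540 → not met
10. first-aid certification 56 days ago vs limit 60 → met
11. condition 'serves clients under 18' holds; health department inspection 115 days ago vs limit 120 → met
12. bloodborne-pathogen training 607 days ago vs limit 540 → not met
Not met: 8 of 12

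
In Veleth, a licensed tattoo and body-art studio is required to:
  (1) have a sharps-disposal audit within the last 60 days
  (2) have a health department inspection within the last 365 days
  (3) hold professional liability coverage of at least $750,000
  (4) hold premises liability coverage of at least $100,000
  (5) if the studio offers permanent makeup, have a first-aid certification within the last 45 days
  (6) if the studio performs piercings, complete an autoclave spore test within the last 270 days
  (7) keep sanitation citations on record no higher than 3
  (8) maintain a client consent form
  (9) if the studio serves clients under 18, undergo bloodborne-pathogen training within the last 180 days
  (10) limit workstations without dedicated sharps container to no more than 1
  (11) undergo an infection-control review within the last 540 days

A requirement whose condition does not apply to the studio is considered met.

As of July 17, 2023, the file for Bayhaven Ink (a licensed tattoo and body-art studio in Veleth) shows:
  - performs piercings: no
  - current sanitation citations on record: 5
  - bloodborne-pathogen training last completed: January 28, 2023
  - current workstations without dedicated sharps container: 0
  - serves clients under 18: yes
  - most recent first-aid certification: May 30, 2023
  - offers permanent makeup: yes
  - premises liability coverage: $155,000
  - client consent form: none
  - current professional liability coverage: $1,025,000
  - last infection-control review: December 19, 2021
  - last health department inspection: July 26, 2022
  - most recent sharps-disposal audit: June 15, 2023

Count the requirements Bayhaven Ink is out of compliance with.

4

1. sharps-disposal audit 32 days ago vs limit 60 → met
2. health department inspection 356 days ago vs limit 365 → met
3. professional liability coverage $1,025,000 ≥ $750,000 → met
4. premises liability coverage $155,000 ≥ $100,000 → met
5. condition 'offers permanent makeup' holds; first-aid certification 48 days ago vs limit 45 → not met
6. condition 'performs piercings' does not hold → requirement n/a → met
7. sanitation citations on record 5 > 3 → not met
8. client consent form absent → not met
9. condition 'serves clients under 18' holds; bloodborne-pathogen training 170 days ago vs limit 180 → met
10. workstations without dedicated sharps container 0 ≤ 1 → met
11. infection-control review 575 days ago vs limit 540 → not met
Not met: 4 of 11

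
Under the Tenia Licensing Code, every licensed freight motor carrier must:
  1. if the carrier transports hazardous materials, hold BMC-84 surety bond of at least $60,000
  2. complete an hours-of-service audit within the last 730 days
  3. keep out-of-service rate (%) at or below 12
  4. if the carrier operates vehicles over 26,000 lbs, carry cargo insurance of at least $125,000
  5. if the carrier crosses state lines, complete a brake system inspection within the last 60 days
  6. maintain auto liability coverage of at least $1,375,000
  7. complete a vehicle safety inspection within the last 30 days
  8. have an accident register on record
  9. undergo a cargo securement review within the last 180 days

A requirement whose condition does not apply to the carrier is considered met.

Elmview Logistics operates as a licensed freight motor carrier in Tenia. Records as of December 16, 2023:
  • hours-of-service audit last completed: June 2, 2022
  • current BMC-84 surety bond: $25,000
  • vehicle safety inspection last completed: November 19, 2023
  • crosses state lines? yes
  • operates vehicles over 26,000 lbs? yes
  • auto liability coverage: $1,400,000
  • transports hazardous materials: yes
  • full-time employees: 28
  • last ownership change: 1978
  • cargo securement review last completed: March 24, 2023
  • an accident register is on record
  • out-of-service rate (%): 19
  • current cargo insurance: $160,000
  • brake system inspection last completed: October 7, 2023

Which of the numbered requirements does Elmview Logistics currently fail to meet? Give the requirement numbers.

1. condition 'transports hazardous materials' holds; BMC-84 surety bond $25,000 < $60,000 → not met
2. hours-of-service audit 562 days ago vs limit 730 → met
3. out-of-service rate (%) 19 > 12 → not met
4. condition 'operates vehicles over 26,000 lbs' holds; cargo insurance $160,000 ≥ $125,000 → met
5. condition 'crosses state lines' holds; brake system inspection 70 days ago vs limit 60 → not met
6. auto liability coverage $1,400,000 ≥ $1,375,000 → met
7. vehicle safety inspection 27 days ago vs limit 30 → met
8. accident register present → met
9. cargo securement review 267 days ago vs limit 180 → not met
Not met: 1, 3, 5, 9

1, 3, 5, 9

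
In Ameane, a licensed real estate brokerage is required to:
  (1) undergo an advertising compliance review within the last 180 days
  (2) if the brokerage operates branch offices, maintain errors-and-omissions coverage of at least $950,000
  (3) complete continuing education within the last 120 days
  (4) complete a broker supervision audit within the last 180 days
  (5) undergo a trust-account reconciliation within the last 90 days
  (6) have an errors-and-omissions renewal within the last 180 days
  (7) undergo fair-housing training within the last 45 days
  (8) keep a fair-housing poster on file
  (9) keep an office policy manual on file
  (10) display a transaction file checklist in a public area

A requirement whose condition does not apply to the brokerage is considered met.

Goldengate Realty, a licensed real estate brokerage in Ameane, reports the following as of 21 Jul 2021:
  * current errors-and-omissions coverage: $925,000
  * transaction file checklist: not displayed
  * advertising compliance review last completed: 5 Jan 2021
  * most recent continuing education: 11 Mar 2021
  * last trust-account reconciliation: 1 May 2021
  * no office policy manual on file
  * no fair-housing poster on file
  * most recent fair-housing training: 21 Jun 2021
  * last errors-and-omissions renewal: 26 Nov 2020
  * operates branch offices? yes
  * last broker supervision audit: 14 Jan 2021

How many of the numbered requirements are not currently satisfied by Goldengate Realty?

8

1. advertising compliance review 197 days ago vs limit 180 → not met
2. condition 'operates branch offices' holds; errors-and-omissions coverage $925,000 < $950,000 → not met
3. continuing education 132 days ago vs limit 120 → not met
4. broker supervision audit 188 days ago vs limit 180 → not met
5. trust-account reconciliation 81 days ago vs limit 90 → met
6. errors-and-omissions renewal 237 days ago vs limit 180 → not met
7. fair-housing training 30 days ago vs limit 45 → met
8. fair-housing poster absent → not met
9. office policy manual absent → not met
10. transaction file checklist absent → not met
Not met: 8 of 10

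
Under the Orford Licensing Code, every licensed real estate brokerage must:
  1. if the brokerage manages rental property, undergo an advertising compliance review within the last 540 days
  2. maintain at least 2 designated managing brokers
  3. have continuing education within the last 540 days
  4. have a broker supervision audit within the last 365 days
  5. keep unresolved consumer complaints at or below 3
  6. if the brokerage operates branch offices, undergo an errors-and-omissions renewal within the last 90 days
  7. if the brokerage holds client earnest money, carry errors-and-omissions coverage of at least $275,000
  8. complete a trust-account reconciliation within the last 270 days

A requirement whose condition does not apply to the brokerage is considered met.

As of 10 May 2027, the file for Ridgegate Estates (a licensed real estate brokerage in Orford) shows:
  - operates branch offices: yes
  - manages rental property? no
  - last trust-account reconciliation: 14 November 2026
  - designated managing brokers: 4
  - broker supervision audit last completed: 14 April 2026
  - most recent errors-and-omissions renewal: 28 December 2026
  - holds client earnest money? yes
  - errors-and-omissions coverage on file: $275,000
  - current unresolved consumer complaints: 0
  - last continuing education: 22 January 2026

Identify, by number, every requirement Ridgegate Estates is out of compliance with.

4, 6

1. condition 'manages rental property' does not hold → requirement n/a → met
2. designated managing brokers 4 ≥ 2 → met
3. continuing education 473 days ago vs limit 540 → met
4. broker supervision audit 391 days ago vs limit 365 → not met
5. unresolved consumer complaints 0 ≤ 3 → met
6. condition 'operates branch offices' holds; errors-and-omissions renewal 133 days ago vs limit 90 → not met
7. condition 'holds client earnest money' holds; errors-and-omissions coverage $275,000 ≥ $275,000 → met
8. trust-account reconciliation 177 days ago vs limit 270 → met
Not met: 4, 6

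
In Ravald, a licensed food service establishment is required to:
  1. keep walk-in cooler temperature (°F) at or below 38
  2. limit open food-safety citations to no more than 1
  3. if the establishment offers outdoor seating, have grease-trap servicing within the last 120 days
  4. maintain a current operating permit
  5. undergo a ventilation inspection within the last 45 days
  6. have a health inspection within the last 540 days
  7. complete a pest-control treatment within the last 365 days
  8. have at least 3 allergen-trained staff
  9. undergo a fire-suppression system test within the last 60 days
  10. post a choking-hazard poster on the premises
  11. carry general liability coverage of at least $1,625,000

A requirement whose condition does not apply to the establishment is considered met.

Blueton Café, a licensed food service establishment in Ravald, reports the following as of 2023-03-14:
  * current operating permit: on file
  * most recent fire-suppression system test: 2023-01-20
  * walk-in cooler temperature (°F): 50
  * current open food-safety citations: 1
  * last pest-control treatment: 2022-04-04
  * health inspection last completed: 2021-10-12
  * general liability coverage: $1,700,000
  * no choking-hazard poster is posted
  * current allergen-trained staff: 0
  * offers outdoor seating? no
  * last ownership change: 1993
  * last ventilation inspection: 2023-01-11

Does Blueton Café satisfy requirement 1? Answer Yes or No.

1. walk-in cooler temperature (°F) 50 > 38 → not met

No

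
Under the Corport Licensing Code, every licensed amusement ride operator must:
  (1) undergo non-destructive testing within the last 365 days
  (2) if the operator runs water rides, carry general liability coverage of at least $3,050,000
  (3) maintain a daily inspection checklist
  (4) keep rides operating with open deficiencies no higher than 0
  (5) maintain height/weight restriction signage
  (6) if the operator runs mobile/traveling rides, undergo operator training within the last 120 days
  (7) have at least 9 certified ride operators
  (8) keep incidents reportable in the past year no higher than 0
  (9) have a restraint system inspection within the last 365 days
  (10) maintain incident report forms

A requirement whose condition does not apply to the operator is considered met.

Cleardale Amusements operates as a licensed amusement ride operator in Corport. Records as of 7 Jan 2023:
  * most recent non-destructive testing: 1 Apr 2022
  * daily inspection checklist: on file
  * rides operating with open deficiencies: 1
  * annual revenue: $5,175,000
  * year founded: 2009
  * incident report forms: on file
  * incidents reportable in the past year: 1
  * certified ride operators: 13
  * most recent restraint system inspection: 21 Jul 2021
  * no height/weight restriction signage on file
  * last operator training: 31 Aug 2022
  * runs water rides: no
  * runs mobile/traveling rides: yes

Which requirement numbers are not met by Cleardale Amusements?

1. non-destructive testing 281 days ago vs limit 365 → met
2. condition 'runs water rides' does not hold → requirement n/a → met
3. daily inspection checklist present → met
4. rides operating with open deficiencies 1 > 0 → not met
5. height/weight restriction signage absent → not met
6. condition 'runs mobile/traveling rides' holds; operator training 129 days ago vs limit 120 → not met
7. certified ride operators 13 ≥ 9 → met
8. incidents reportable in the past year 1 > 0 → not met
9. restraint system inspection 535 days ago vs limit 365 → not met
10. incident report forms present → met
Not met: 4, 5, 6, 8, 9

4, 5, 6, 8, 9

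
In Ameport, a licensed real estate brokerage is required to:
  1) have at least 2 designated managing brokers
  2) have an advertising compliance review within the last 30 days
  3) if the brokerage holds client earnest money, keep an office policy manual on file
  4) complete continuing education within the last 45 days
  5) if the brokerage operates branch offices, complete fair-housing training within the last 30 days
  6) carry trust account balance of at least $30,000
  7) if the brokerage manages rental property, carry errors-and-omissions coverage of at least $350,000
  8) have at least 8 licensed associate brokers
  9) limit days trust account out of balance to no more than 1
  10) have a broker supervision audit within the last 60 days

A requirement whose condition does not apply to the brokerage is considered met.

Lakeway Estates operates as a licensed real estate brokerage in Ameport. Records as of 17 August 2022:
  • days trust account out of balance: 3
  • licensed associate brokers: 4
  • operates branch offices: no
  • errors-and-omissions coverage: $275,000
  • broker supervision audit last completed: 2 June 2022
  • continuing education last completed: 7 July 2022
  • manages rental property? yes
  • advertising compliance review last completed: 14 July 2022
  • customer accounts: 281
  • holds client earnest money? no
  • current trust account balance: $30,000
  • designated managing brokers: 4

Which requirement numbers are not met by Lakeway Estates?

1. designated managing brokers 4 ≥ 2 → met
2. advertising compliance review 34 days ago vs limit 30 → not met
3. condition 'holds client earnest money' does not hold → requirement n/a → met
4. continuing education 41 days ago vs limit 45 → met
5. condition 'operates branch offices' does not hold → requirement n/a → met
6. trust account balance $30,000 ≥ $30,000 → met
7. condition 'manages rental property' holds; errors-and-omissions coverage $275,000 < $350,000 → not met
8. licensed associate brokers 4 < 8 → not met
9. days trust account out of balance 3 > 1 → not met
10. broker supervision audit 76 days ago vs limit 60 → not met
Not met: 2, 7, 8, 9, 10

2, 7, 8, 9, 10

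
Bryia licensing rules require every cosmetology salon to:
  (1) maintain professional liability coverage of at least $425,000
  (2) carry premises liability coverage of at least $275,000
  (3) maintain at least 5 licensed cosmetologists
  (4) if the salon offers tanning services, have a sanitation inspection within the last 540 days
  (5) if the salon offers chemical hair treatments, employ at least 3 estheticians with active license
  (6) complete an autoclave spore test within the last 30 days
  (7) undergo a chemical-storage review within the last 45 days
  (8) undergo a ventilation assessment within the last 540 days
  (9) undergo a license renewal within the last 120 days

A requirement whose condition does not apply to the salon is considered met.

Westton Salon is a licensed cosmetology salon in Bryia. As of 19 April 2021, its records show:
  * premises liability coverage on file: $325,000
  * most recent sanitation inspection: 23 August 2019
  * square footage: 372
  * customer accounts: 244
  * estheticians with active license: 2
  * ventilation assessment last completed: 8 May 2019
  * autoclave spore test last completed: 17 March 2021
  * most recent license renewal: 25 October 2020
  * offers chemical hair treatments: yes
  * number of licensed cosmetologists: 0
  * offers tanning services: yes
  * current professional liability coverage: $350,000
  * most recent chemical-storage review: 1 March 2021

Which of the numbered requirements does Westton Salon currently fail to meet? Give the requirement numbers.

1, 3, 4, 5, 6, 7, 8, 9

1. professional liability coverage $350,000 < $425,000 → not met
2. premises liability coverage $325,000 ≥ $275,000 → met
3. licensed cosmetologists 0 < 5 → not met
4. condition 'offers tanning services' holds; sanitation inspection 605 days ago vs limit 540 → not met
5. condition 'offers chemical hair treatments' holds; estheticians with active license 2 < 3 → not met
6. autoclave spore test 33 days ago vs limit 30 → not met
7. chemical-storage review 49 days ago vs limit 45 → not met
8. ventilation assessment 712 days ago vs limit 540 → not met
9. license renewal 176 days ago vs limit 120 → not met
Not met: 1, 3, 4, 5, 6, 7, 8, 9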